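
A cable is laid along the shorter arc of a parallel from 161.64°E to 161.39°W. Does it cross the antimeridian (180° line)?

Yes

Naïve |-161.39 − 161.64| = 323.03° > 180°, so the shorter arc goes the other way round — across 180°.
Signed shortest Δλ = ((-161.39 − 161.64 + 180) mod 360) − 180 = 36.97°.
Going east by 36.97° from +161.64° passes through 180° before reaching -161.39°.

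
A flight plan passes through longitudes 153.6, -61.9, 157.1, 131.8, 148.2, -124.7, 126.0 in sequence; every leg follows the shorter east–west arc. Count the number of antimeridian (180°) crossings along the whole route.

4

Leg 1: +153.6° → -61.9°, shortest Δλ = 144.5° (east) — crosses 180°.
Leg 2: -61.9° → +157.1°, shortest Δλ = -141.0° (west) — crosses 180°.
Leg 3: +157.1° → +131.8°, shortest Δλ = -25.3° (west) — does not cross 180°.
Leg 4: +131.8° → +148.2°, shortest Δλ = 16.4° (east) — does not cross 180°.
Leg 5: +148.2° → -124.7°, shortest Δλ = 87.1° (east) — crosses 180°.
Leg 6: -124.7° → +126.0°, shortest Δλ = -109.3° (west) — crosses 180°.
Total crossings: 4.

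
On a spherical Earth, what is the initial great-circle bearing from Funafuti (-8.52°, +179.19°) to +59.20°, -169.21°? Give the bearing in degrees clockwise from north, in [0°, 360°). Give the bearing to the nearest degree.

Δλ = -169.21 − 179.19 = -348.40°; wrapped into (−180°, 180°]: 11.60°.
θ = atan2( sin Δλ · cos φ₂ , cos φ₁ · sin φ₂ − sin φ₁ · cos φ₂ · cos Δλ )
  = atan2(0.10296, 0.92379) = 6.360° → normalised to [0°, 360°): 6.360°.

6°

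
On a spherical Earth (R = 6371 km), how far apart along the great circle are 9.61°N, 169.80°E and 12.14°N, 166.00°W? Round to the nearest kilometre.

2657 km

Δλ = -166.00 − 169.80 = -335.80°; wrapped into (−180°, 180°]: 24.20°.
Δφ = 12.14 − 9.61 = 2.53°.
a = sin²(Δφ/2) + cos φ₁ · cos φ₂ · sin²(Δλ/2) = 0.042842.
c = 2·atan2(√a, √(1−a)) = 0.41698 rad → d = 6371·c ≈ 2656.58 km.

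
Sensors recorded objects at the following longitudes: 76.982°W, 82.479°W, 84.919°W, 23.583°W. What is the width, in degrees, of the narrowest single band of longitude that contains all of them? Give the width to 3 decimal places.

61.336°

Sort the longitudes: -84.919°, -82.479°, -76.982°, -23.583°.
Eastward gaps between consecutive values (wrapping around): 2.440°, 5.497°, 53.399°, 298.664°.
Largest gap = 298.664° ⇒ minimal covering band is its complement: 360° − 298.664° = 61.336°.
Band runs from -84.919° eastward to -23.583°.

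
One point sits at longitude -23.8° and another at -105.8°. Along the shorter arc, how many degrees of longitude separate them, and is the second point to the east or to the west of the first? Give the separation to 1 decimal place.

Raw difference: -105.8 − -23.8 = -82.0°.
Normalise into (−180°, 180°]: -82.0° stays -82.0°.
Negative ⇒ the second point lies to the west; separation 82.0°.

82.0° west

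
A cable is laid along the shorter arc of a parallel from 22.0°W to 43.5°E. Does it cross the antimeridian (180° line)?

No

Signed shortest Δλ = ((43.5 − -22.0 + 180) mod 360) − 180 = 65.5°.
Going east by 65.5° from -22.0° reaches +43.5° without touching 180°.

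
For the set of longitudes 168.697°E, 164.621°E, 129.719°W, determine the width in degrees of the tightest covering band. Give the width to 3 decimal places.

65.660°

Sort the longitudes: -129.719°, +164.621°, +168.697°.
Eastward gaps between consecutive values (wrapping around): 294.340°, 4.076°, 61.584°.
Largest gap = 294.340° ⇒ minimal covering band is its complement: 360° − 294.340° = 65.660°.
Band runs from +164.621° eastward to -129.719°, crossing the antimeridian.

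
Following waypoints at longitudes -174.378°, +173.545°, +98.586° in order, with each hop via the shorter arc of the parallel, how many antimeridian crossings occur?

Leg 1: -174.378° → +173.545°, shortest Δλ = -12.077° (west) — crosses 180°.
Leg 2: +173.545° → +98.586°, shortest Δλ = -74.959° (west) — does not cross 180°.
Total crossings: 1.

1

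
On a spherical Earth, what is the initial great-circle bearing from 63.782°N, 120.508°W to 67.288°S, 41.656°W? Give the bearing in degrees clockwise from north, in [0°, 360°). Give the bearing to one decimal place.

Δλ = -41.656 − -120.508 = 78.852°.
θ = atan2( sin Δλ · cos φ₂ , cos φ₁ · sin φ₂ − sin φ₁ · cos φ₂ · cos Δλ )
  = atan2(0.37881, -0.47450) = 141.398° → normalised to [0°, 360°): 141.398°.

141.4°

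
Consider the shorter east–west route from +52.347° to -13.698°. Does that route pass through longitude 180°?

No

Signed shortest Δλ = ((-13.698 − 52.347 + 180) mod 360) − 180 = -66.045°.
Going west by 66.045° from +52.347° reaches -13.698° without touching 180°.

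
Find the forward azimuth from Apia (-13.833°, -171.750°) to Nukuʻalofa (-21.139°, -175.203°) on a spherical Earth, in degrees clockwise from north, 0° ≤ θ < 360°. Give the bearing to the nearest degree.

Δλ = -175.203 − -171.750 = -3.453°.
θ = atan2( sin Δλ · cos φ₂ , cos φ₁ · sin φ₂ − sin φ₁ · cos φ₂ · cos Δλ )
  = atan2(-0.05618, -0.12757) = -156.234° → normalised to [0°, 360°): 203.766°.

204°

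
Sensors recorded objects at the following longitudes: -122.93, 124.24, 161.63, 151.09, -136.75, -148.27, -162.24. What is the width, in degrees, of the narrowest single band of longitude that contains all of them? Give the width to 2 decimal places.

112.83°

Sort the longitudes: -162.24°, -148.27°, -136.75°, -122.93°, +124.24°, +151.09°, +161.63°.
Eastward gaps between consecutive values (wrapping around): 13.97°, 11.52°, 13.82°, 247.17°, 26.85°, 10.54°, 36.13°.
Largest gap = 247.17° ⇒ minimal covering band is its complement: 360° − 247.17° = 112.83°.
Band runs from +124.24° eastward to -122.93°, crossing the antimeridian.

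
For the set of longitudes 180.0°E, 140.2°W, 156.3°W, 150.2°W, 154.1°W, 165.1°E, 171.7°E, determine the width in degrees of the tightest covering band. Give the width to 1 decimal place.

54.7°

Sort the longitudes: -156.3°, -154.1°, -150.2°, -140.2°, +165.1°, +171.7°, +180.0°.
Eastward gaps between consecutive values (wrapping around): 2.2°, 3.9°, 10.0°, 305.3°, 6.6°, 8.3°, 23.7°.
Largest gap = 305.3° ⇒ minimal covering band is its complement: 360° − 305.3° = 54.7°.
Band runs from +165.1° eastward to -140.2°, crossing the antimeridian.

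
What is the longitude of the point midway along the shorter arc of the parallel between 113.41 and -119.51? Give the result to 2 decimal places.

Signed shortest Δλ from +113.41° to -119.51° is +127.08°.
Midpoint longitude = +113.41° + (+127.08°)/2 = +113.41° + 63.54° = +176.95°.
(The naïve average (+113.41 + -119.51)/2 = -3.05° is on the wrong side of the globe.)

+176.95°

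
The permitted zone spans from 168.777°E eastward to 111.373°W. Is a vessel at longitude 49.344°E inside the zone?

No

Band width going east from +168.777° to -111.373°: ((-111.373 − 168.777) mod 360) = 79.850°.
Offset of +49.344° east of the west edge: ((49.344 − 168.777) mod 360) = 240.567°.
240.567° > 79.850° ⇒ outside.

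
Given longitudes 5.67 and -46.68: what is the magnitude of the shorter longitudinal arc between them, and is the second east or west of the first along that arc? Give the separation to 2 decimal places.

52.35° west

Raw difference: -46.68 − 5.67 = -52.35°.
Normalise into (−180°, 180°]: -52.35° stays -52.35°.
Negative ⇒ the second point lies to the west; separation 52.35°.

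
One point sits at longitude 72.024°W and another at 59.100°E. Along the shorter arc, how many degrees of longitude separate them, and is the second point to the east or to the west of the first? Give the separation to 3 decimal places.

Raw difference: 59.100 − -72.024 = 131.124°.
Normalise into (−180°, 180°]: 131.124° stays 131.124°.
Positive ⇒ the second point lies to the east; separation 131.124°.

131.124° east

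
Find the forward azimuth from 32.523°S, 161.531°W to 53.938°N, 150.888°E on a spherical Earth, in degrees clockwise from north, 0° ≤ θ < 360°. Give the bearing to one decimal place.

334.1°

Δλ = 150.888 − -161.531 = 312.419°; wrapped into (−180°, 180°]: -47.581°.
θ = atan2( sin Δλ · cos φ₂ , cos φ₁ · sin φ₂ − sin φ₁ · cos φ₂ · cos Δλ )
  = atan2(-0.43457, 0.89509) = -25.897° → normalised to [0°, 360°): 334.103°.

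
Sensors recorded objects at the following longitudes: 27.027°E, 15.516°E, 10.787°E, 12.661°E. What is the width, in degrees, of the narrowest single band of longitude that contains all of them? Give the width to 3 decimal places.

Sort the longitudes: +10.787°, +12.661°, +15.516°, +27.027°.
Eastward gaps between consecutive values (wrapping around): 1.874°, 2.855°, 11.511°, 343.760°.
Largest gap = 343.760° ⇒ minimal covering band is its complement: 360° − 343.760° = 16.240°.
Band runs from +10.787° eastward to +27.027°.

16.240°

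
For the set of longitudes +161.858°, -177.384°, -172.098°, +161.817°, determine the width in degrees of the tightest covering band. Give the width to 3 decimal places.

Sort the longitudes: -177.384°, -172.098°, +161.817°, +161.858°.
Eastward gaps between consecutive values (wrapping around): 5.286°, 333.915°, 0.041°, 20.758°.
Largest gap = 333.915° ⇒ minimal covering band is its complement: 360° − 333.915° = 26.085°.
Band runs from +161.817° eastward to -172.098°, crossing the antimeridian.

26.085°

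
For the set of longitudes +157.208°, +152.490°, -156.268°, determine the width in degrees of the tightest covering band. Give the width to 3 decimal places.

Sort the longitudes: -156.268°, +152.490°, +157.208°.
Eastward gaps between consecutive values (wrapping around): 308.758°, 4.718°, 46.524°.
Largest gap = 308.758° ⇒ minimal covering band is its complement: 360° − 308.758° = 51.242°.
Band runs from +152.490° eastward to -156.268°, crossing the antimeridian.

51.242°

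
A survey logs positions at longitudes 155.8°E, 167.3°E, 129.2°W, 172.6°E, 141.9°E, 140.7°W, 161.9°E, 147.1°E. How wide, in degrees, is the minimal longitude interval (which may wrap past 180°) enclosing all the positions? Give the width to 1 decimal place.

88.9°

Sort the longitudes: -140.7°, -129.2°, +141.9°, +147.1°, +155.8°, +161.9°, +167.3°, +172.6°.
Eastward gaps between consecutive values (wrapping around): 11.5°, 271.1°, 5.2°, 8.7°, 6.1°, 5.4°, 5.3°, 46.7°.
Largest gap = 271.1° ⇒ minimal covering band is its complement: 360° − 271.1° = 88.9°.
Band runs from +141.9° eastward to -129.2°, crossing the antimeridian.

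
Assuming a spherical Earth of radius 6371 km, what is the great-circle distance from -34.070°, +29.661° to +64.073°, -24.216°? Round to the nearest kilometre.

11884 km

Δλ = -24.216 − 29.661 = -53.877°.
Δφ = 64.073 − -34.070 = 98.143°.
a = sin²(Δφ/2) + cos φ₁ · cos φ₂ · sin²(Δλ/2) = 0.645155.
c = 2·atan2(√a, √(1−a)) = 1.86535 rad → d = 6371·c ≈ 11884.13 km.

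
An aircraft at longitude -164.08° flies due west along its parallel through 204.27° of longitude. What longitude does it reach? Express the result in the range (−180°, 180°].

Start at -164.08°; shift −204.27° → -368.35°.
-368.35° lies outside (−180°, 180°]; add 360° → -8.35°.

-8.35°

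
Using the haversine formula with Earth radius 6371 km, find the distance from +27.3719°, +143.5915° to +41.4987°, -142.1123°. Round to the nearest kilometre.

Δλ = -142.1123 − 143.5915 = -285.7038°; wrapped into (−180°, 180°]: 74.2962°.
Δφ = 41.4987 − 27.3719 = 14.1268°.
a = sin²(Δφ/2) + cos φ₁ · cos φ₂ · sin²(Δλ/2) = 0.257668.
c = 2·atan2(√a, √(1−a)) = 1.06482 rad → d = 6371·c ≈ 6783.95 km.

6784 km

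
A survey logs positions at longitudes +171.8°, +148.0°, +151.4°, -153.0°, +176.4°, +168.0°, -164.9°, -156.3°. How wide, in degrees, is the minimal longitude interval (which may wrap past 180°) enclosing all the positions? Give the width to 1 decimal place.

59.0°

Sort the longitudes: -164.9°, -156.3°, -153.0°, +148.0°, +151.4°, +168.0°, +171.8°, +176.4°.
Eastward gaps between consecutive values (wrapping around): 8.6°, 3.3°, 301.0°, 3.4°, 16.6°, 3.8°, 4.6°, 18.7°.
Largest gap = 301.0° ⇒ minimal covering band is its complement: 360° − 301.0° = 59.0°.
Band runs from +148.0° eastward to -153.0°, crossing the antimeridian.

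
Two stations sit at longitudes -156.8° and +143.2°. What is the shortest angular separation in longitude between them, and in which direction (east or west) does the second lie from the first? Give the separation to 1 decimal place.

60.0° west

Raw difference: 143.2 − -156.8 = 300.0°.
Normalise into (−180°, 180°]: 300.0° − 360° = -60.0°.
Negative ⇒ the second point lies to the west; separation 60.0°.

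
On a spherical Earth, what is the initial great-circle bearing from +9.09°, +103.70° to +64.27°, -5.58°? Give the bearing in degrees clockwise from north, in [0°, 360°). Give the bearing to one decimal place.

Δλ = -5.58 − 103.70 = -109.28°.
θ = atan2( sin Δλ · cos φ₂ , cos φ₁ · sin φ₂ − sin φ₁ · cos φ₂ · cos Δλ )
  = atan2(-0.40978, 0.91218) = -24.191° → normalised to [0°, 360°): 335.809°.

335.8°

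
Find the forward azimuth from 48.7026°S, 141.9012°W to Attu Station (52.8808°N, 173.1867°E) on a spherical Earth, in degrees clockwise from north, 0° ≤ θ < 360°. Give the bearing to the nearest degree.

333°

Δλ = 173.1867 − -141.9012 = 315.0879°; wrapped into (−180°, 180°]: -44.9121°.
θ = atan2( sin Δλ · cos φ₂ , cos φ₁ · sin φ₂ − sin φ₁ · cos φ₂ · cos Δλ )
  = atan2(-0.42607, 0.84733) = -26.695° → normalised to [0°, 360°): 333.305°.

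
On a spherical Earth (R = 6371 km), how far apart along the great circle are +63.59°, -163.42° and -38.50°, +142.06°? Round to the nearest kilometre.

12323 km

Δλ = 142.06 − -163.42 = 305.48°; wrapped into (−180°, 180°]: -54.52°.
Δφ = -38.50 − 63.59 = -102.09°.
a = sin²(Δφ/2) + cos φ₁ · cos φ₂ · sin²(Δλ/2) = 0.677752.
c = 2·atan2(√a, √(1−a)) = 1.93425 rad → d = 6371·c ≈ 12323.10 km.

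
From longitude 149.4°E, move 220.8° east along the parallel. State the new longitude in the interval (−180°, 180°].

Start at +149.4°; shift +220.8° → +370.2°.
+370.2° lies outside (−180°, 180°]; subtract 360° → +10.2°.

10.2°E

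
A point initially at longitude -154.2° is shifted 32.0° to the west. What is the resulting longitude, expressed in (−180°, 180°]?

Start at -154.2°; shift −32.0° → -186.2°.
-186.2° lies outside (−180°, 180°]; add 360° → +173.8°.

+173.8°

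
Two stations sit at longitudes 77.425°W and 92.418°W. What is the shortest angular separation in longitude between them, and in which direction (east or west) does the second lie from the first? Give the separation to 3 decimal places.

Raw difference: -92.418 − -77.425 = -14.993°.
Normalise into (−180°, 180°]: -14.993° stays -14.993°.
Negative ⇒ the second point lies to the west; separation 14.993°.

14.993° west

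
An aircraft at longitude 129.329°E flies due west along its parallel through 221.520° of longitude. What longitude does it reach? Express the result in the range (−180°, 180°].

Start at +129.329°; shift −221.520° → -92.191°.
-92.191° already lies in (−180°, 180°].

92.191°W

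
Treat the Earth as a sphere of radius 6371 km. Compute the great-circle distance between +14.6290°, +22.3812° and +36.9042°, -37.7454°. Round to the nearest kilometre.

6396 km

Δλ = -37.7454 − 22.3812 = -60.1266°.
Δφ = 36.9042 − 14.6290 = 22.2752°.
a = sin²(Δφ/2) + cos φ₁ · cos φ₂ · sin²(Δλ/2) = 0.231483.
c = 2·atan2(√a, √(1−a)) = 1.00388 rad → d = 6371·c ≈ 6395.72 km.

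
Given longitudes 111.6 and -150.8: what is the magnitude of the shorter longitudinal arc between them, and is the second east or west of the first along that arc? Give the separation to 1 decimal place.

97.6° east

Raw difference: -150.8 − 111.6 = -262.4°.
Normalise into (−180°, 180°]: -262.4° + 360° = 97.6°.
Positive ⇒ the second point lies to the east; separation 97.6°.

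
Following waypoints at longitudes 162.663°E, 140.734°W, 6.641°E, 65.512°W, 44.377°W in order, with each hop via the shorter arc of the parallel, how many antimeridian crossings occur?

Leg 1: +162.663° → -140.734°, shortest Δλ = 56.603° (east) — crosses 180°.
Leg 2: -140.734° → +6.641°, shortest Δλ = 147.375° (east) — does not cross 180°.
Leg 3: +6.641° → -65.512°, shortest Δλ = -72.153° (west) — does not cross 180°.
Leg 4: -65.512° → -44.377°, shortest Δλ = 21.135° (east) — does not cross 180°.
Total crossings: 1.

1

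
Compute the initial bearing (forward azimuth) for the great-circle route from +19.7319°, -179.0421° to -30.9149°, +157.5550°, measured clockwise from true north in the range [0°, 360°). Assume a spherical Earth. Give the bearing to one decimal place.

Δλ = 157.5550 − -179.0421 = 336.5971°; wrapped into (−180°, 180°]: -23.4029°.
θ = atan2( sin Δλ · cos φ₂ , cos φ₁ · sin φ₂ − sin φ₁ · cos φ₂ · cos Δλ )
  = atan2(-0.34077, -0.74942) = -155.549° → normalised to [0°, 360°): 204.451°.

204.5°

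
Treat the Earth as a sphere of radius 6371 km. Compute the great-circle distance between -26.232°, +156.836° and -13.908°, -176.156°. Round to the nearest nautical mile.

Δλ = -176.156 − 156.836 = -332.992°; wrapped into (−180°, 180°]: 27.008°.
Δφ = -13.908 − -26.232 = 12.324°.
a = sin²(Δφ/2) + cos φ₁ · cos φ₂ · sin²(Δλ/2) = 0.059001.
c = 2·atan2(√a, √(1−a)) = 0.49071 rad → d = 6371·c ≈ 3126.31 km ≈ 1688.07 nmi.

1688 nmi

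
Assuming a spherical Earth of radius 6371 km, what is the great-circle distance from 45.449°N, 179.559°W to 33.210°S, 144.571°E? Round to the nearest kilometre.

Δλ = 144.571 − -179.559 = 324.130°; wrapped into (−180°, 180°]: -35.870°.
Δφ = -33.210 − 45.449 = -78.659°.
a = sin²(Δφ/2) + cos φ₁ · cos φ₂ · sin²(Δλ/2) = 0.457335.
c = 2·atan2(√a, √(1−a)) = 1.48536 rad → d = 6371·c ≈ 9463.24 km.

9463 km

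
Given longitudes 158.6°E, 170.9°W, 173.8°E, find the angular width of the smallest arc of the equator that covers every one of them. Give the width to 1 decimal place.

30.5°

Sort the longitudes: -170.9°, +158.6°, +173.8°.
Eastward gaps between consecutive values (wrapping around): 329.5°, 15.2°, 15.3°.
Largest gap = 329.5° ⇒ minimal covering band is its complement: 360° − 329.5° = 30.5°.
Band runs from +158.6° eastward to -170.9°, crossing the antimeridian.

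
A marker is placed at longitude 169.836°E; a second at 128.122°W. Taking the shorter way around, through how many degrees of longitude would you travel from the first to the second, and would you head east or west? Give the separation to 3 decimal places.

Raw difference: -128.122 − 169.836 = -297.958°.
Normalise into (−180°, 180°]: -297.958° + 360° = 62.042°.
Positive ⇒ the second point lies to the east; separation 62.042°.

62.042° east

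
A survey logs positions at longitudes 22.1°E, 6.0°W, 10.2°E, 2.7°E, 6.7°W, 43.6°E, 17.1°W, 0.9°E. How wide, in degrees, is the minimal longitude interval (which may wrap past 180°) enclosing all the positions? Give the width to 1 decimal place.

Sort the longitudes: -17.1°, -6.7°, -6.0°, +0.9°, +2.7°, +10.2°, +22.1°, +43.6°.
Eastward gaps between consecutive values (wrapping around): 10.4°, 0.7°, 6.9°, 1.8°, 7.5°, 11.9°, 21.5°, 299.3°.
Largest gap = 299.3° ⇒ minimal covering band is its complement: 360° − 299.3° = 60.7°.
Band runs from -17.1° eastward to +43.6°.

60.7°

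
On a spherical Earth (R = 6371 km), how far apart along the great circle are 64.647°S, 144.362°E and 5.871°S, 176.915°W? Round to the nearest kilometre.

7213 km

Δλ = -176.915 − 144.362 = -321.277°; wrapped into (−180°, 180°]: 38.723°.
Δφ = -5.871 − -64.647 = 58.776°.
a = sin²(Δφ/2) + cos φ₁ · cos φ₂ · sin²(Δλ/2) = 0.287623.
c = 2·atan2(√a, √(1−a)) = 1.13211 rad → d = 6371·c ≈ 7212.65 km.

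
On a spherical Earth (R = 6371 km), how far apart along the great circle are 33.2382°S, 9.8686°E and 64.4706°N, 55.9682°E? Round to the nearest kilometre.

11582 km

Δλ = 55.9682 − 9.8686 = 46.0996°.
Δφ = 64.4706 − -33.2382 = 97.7088°.
a = sin²(Δφ/2) + cos φ₁ · cos φ₂ · sin²(Δλ/2) = 0.622327.
c = 2·atan2(√a, √(1−a)) = 1.81796 rad → d = 6371·c ≈ 11582.22 km.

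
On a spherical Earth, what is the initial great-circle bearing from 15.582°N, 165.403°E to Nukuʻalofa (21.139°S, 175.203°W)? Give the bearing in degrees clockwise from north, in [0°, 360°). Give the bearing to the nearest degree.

152°

Δλ = -175.203 − 165.403 = -340.606°; wrapped into (−180°, 180°]: 19.394°.
θ = atan2( sin Δλ · cos φ₂ , cos φ₁ · sin φ₂ − sin φ₁ · cos φ₂ · cos Δλ )
  = atan2(0.30972, -0.58370) = 152.049° → normalised to [0°, 360°): 152.049°.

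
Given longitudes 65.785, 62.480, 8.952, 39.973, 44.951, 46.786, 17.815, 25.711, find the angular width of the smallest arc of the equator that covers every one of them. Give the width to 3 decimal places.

Sort the longitudes: +8.952°, +17.815°, +25.711°, +39.973°, +44.951°, +46.786°, +62.480°, +65.785°.
Eastward gaps between consecutive values (wrapping around): 8.863°, 7.896°, 14.262°, 4.978°, 1.835°, 15.694°, 3.305°, 303.167°.
Largest gap = 303.167° ⇒ minimal covering band is its complement: 360° − 303.167° = 56.833°.
Band runs from +8.952° eastward to +65.785°.

56.833°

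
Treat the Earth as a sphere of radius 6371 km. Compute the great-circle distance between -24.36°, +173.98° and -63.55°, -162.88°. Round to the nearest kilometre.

4677 km

Δλ = -162.88 − 173.98 = -336.86°; wrapped into (−180°, 180°]: 23.14°.
Δφ = -63.55 − -24.36 = -39.19°.
a = sin²(Δφ/2) + cos φ₁ · cos φ₂ · sin²(Δλ/2) = 0.128795.
c = 2·atan2(√a, √(1−a)) = 0.73414 rad → d = 6371·c ≈ 4677.18 km.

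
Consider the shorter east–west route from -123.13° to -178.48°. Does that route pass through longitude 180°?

Signed shortest Δλ = ((-178.48 − -123.13 + 180) mod 360) − 180 = -55.35°.
Going west by 55.35° from -123.13° reaches -178.48° without touching 180°.

No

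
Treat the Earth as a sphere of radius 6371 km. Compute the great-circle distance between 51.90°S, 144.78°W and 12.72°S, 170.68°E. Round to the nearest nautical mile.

Δλ = 170.68 − -144.78 = 315.46°; wrapped into (−180°, 180°]: -44.54°.
Δφ = -12.72 − -51.90 = 39.18°.
a = sin²(Δφ/2) + cos φ₁ · cos φ₂ · sin²(Δλ/2) = 0.198861.
c = 2·atan2(√a, √(1−a)) = 0.92444 rad → d = 6371·c ≈ 5889.64 km ≈ 3180.15 nmi.

3180 nmi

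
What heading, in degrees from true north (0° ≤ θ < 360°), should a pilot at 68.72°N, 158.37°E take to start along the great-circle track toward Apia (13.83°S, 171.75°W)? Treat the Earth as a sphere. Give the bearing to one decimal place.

Δλ = -171.75 − 158.37 = -330.12°; wrapped into (−180°, 180°]: 29.88°.
θ = atan2( sin Δλ · cos φ₂ , cos φ₁ · sin φ₂ − sin φ₁ · cos φ₂ · cos Δλ )
  = atan2(0.48374, -0.87128) = 150.961° → normalised to [0°, 360°): 150.961°.

151.0°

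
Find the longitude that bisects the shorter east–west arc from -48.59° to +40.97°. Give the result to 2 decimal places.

Signed shortest Δλ from -48.59° to +40.97° is +89.56°.
Midpoint longitude = -48.59° + (+89.56°)/2 = -48.59° + 44.78° = -3.81°.

-3.81°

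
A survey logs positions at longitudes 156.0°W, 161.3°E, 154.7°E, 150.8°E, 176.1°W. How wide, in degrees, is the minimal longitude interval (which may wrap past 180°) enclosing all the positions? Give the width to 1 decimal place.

Sort the longitudes: -176.1°, -156.0°, +150.8°, +154.7°, +161.3°.
Eastward gaps between consecutive values (wrapping around): 20.1°, 306.8°, 3.9°, 6.6°, 22.6°.
Largest gap = 306.8° ⇒ minimal covering band is its complement: 360° − 306.8° = 53.2°.
Band runs from +150.8° eastward to -156.0°, crossing the antimeridian.

53.2°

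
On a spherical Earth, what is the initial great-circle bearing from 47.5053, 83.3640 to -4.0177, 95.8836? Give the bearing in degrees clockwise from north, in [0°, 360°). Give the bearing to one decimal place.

Δλ = 95.8836 − 83.3640 = 12.5196°.
θ = atan2( sin Δλ · cos φ₂ , cos φ₁ · sin φ₂ − sin φ₁ · cos φ₂ · cos Δλ )
  = atan2(0.21624, -0.76537) = 164.223° → normalised to [0°, 360°): 164.223°.

164.2°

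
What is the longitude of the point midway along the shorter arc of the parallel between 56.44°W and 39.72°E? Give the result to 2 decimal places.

8.36°W

Signed shortest Δλ from -56.44° to +39.72° is +96.16°.
Midpoint longitude = -56.44° + (+96.16°)/2 = -56.44° + 48.08° = -8.36°.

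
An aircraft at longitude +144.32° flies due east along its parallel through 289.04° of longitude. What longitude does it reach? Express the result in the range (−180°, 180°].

+73.36°

Start at +144.32°; shift +289.04° → +433.36°.
+433.36° lies outside (−180°, 180°]; subtract 360° → +73.36°.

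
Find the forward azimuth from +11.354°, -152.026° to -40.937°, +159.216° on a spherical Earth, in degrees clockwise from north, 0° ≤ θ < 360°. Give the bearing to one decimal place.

217.5°

Δλ = 159.216 − -152.026 = 311.242°; wrapped into (−180°, 180°]: -48.758°.
θ = atan2( sin Δλ · cos φ₂ , cos φ₁ · sin φ₂ − sin φ₁ · cos φ₂ · cos Δλ )
  = atan2(-0.56803, -0.74045) = -142.507° → normalised to [0°, 360°): 217.493°.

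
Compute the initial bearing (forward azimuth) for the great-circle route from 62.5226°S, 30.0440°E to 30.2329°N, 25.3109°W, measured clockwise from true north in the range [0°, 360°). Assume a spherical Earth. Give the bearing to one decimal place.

Δλ = -25.3109 − 30.0440 = -55.3549°.
θ = atan2( sin Δλ · cos φ₂ , cos φ₁ · sin φ₂ − sin φ₁ · cos φ₂ · cos Δλ )
  = atan2(-0.71079, 0.66808) = -46.774° → normalised to [0°, 360°): 313.226°.

313.2°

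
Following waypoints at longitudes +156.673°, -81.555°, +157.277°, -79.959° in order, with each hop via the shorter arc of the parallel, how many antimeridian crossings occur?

3

Leg 1: +156.673° → -81.555°, shortest Δλ = 121.772° (east) — crosses 180°.
Leg 2: -81.555° → +157.277°, shortest Δλ = -121.168° (west) — crosses 180°.
Leg 3: +157.277° → -79.959°, shortest Δλ = 122.764° (east) — crosses 180°.
Total crossings: 3.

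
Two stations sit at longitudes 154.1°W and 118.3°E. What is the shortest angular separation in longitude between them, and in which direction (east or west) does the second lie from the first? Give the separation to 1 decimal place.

Raw difference: 118.3 − -154.1 = 272.4°.
Normalise into (−180°, 180°]: 272.4° − 360° = -87.6°.
Negative ⇒ the second point lies to the west; separation 87.6°.

87.6° west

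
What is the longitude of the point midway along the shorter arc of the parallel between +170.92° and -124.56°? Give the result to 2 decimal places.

Signed shortest Δλ from +170.92° to -124.56° is +64.52°.
Midpoint longitude = +170.92° + (+64.52°)/2 = +170.92° + 32.26° = +203.18°.
Normalise into (−180°, 180°]: -156.82°.
(The naïve average (+170.92 + -124.56)/2 = 23.18° is on the wrong side of the globe.)

-156.82°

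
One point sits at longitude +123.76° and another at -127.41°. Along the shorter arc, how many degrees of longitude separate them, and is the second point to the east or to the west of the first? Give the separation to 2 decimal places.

Raw difference: -127.41 − 123.76 = -251.17°.
Normalise into (−180°, 180°]: -251.17° + 360° = 108.83°.
Positive ⇒ the second point lies to the east; separation 108.83°.

108.83° east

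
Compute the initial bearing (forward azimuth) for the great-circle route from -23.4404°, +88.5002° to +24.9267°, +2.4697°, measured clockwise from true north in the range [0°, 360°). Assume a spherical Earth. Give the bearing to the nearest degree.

294°

Δλ = 2.4697 − 88.5002 = -86.0305°.
θ = atan2( sin Δλ · cos φ₂ , cos φ₁ · sin φ₂ − sin φ₁ · cos φ₂ · cos Δλ )
  = atan2(-0.90467, 0.41165) = -65.533° → normalised to [0°, 360°): 294.467°.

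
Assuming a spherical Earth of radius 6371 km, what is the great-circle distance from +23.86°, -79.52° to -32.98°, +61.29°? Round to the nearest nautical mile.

8680 nmi

Δλ = 61.29 − -79.52 = 140.81°.
Δφ = -32.98 − 23.86 = -56.84°.
a = sin²(Δφ/2) + cos φ₁ · cos φ₂ · sin²(Δλ/2) = 0.907394.
c = 2·atan2(√a, √(1−a)) = 2.52316 rad → d = 6371·c ≈ 16075.05 km ≈ 8679.83 nmi.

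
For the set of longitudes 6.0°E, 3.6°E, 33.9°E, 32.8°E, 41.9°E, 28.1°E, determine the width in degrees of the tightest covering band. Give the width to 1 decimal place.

Sort the longitudes: +3.6°, +6.0°, +28.1°, +32.8°, +33.9°, +41.9°.
Eastward gaps between consecutive values (wrapping around): 2.4°, 22.1°, 4.7°, 1.1°, 8.0°, 321.7°.
Largest gap = 321.7° ⇒ minimal covering band is its complement: 360° − 321.7° = 38.3°.
Band runs from +3.6° eastward to +41.9°.

38.3°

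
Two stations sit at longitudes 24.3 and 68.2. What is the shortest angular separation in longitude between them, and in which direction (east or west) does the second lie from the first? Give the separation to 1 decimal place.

Raw difference: 68.2 − 24.3 = 43.9°.
Normalise into (−180°, 180°]: 43.9° stays 43.9°.
Positive ⇒ the second point lies to the east; separation 43.9°.

43.9° east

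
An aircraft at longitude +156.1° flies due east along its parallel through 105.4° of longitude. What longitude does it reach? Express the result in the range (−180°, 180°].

Start at +156.1°; shift +105.4° → +261.5°.
+261.5° lies outside (−180°, 180°]; subtract 360° → -98.5°.

-98.5°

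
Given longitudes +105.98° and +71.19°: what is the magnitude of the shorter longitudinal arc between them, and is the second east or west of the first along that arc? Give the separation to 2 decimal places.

34.79° west

Raw difference: 71.19 − 105.98 = -34.79°.
Normalise into (−180°, 180°]: -34.79° stays -34.79°.
Negative ⇒ the second point lies to the west; separation 34.79°.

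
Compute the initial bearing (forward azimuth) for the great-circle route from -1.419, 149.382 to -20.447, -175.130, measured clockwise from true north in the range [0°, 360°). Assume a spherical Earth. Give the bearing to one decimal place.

Δλ = -175.130 − 149.382 = -324.512°; wrapped into (−180°, 180°]: 35.488°.
θ = atan2( sin Δλ · cos φ₂ , cos φ₁ · sin φ₂ − sin φ₁ · cos φ₂ · cos Δλ )
  = atan2(0.54396, -0.33034) = 121.270° → normalised to [0°, 360°): 121.270°.

121.3°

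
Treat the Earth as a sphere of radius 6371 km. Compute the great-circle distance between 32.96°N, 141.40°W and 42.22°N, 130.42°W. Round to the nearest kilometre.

Δλ = -130.42 − -141.40 = 10.98°.
Δφ = 42.22 − 32.96 = 9.26°.
a = sin²(Δφ/2) + cos φ₁ · cos φ₂ · sin²(Δλ/2) = 0.012203.
c = 2·atan2(√a, √(1−a)) = 0.22139 rad → d = 6371·c ≈ 1410.47 km.

1410 km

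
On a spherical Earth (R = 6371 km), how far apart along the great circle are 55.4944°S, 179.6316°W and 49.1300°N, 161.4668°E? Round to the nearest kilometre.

Δλ = 161.4668 − -179.6316 = 341.0984°; wrapped into (−180°, 180°]: -18.9016°.
Δφ = 49.1300 − -55.4944 = 104.6244°.
a = sin²(Δφ/2) + cos φ₁ · cos φ₂ · sin²(Δλ/2) = 0.636235.
c = 2·atan2(√a, √(1−a)) = 1.84676 rad → d = 6371·c ≈ 11765.68 km.

11766 km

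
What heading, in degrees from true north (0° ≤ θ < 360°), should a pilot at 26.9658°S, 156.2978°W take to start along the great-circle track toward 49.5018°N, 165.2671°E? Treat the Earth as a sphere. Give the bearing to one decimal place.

336.0°

Δλ = 165.2671 − -156.2978 = 321.5649°; wrapped into (−180°, 180°]: -38.4351°.
θ = atan2( sin Δλ · cos φ₂ , cos φ₁ · sin φ₂ − sin φ₁ · cos φ₂ · cos Δλ )
  = atan2(-0.40370, 0.90843) = -23.960° → normalised to [0°, 360°): 336.040°.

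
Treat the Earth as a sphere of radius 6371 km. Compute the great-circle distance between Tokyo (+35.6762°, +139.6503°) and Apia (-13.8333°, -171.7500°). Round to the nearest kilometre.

7509 km

Δλ = -171.7500 − 139.6503 = -311.4003°; wrapped into (−180°, 180°]: 48.5997°.
Δφ = -13.8333 − 35.6762 = -49.5095°.
a = sin²(Δφ/2) + cos φ₁ · cos φ₂ · sin²(Δλ/2) = 0.308910.
c = 2·atan2(√a, √(1−a)) = 1.17864 rad → d = 6371·c ≈ 7509.13 km.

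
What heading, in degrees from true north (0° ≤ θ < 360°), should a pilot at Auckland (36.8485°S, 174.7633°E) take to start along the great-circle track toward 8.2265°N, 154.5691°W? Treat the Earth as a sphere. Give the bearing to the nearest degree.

39°

Δλ = -154.5691 − 174.7633 = -329.3324°; wrapped into (−180°, 180°]: 30.6676°.
θ = atan2( sin Δλ · cos φ₂ , cos φ₁ · sin φ₂ − sin φ₁ · cos φ₂ · cos Δλ )
  = atan2(0.50481, 0.62502) = 38.927° → normalised to [0°, 360°): 38.927°.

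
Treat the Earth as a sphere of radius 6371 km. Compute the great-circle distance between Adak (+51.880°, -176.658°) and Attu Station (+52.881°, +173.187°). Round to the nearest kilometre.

698 km

Δλ = 173.187 − -176.658 = 349.845°; wrapped into (−180°, 180°]: -10.155°.
Δφ = 52.881 − 51.880 = 1.001°.
a = sin²(Δφ/2) + cos φ₁ · cos φ₂ · sin²(Δλ/2) = 0.002994.
c = 2·atan2(√a, √(1−a)) = 0.10949 rad → d = 6371·c ≈ 697.59 km.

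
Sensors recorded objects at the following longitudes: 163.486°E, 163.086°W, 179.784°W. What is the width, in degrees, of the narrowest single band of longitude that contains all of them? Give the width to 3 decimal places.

33.428°

Sort the longitudes: -179.784°, -163.086°, +163.486°.
Eastward gaps between consecutive values (wrapping around): 16.698°, 326.572°, 16.730°.
Largest gap = 326.572° ⇒ minimal covering band is its complement: 360° − 326.572° = 33.428°.
Band runs from +163.486° eastward to -163.086°, crossing the antimeridian.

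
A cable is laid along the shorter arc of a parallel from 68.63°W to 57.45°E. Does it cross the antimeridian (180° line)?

No

Signed shortest Δλ = ((57.45 − -68.63 + 180) mod 360) − 180 = 126.08°.
Going east by 126.08° from -68.63° reaches +57.45° without touching 180°.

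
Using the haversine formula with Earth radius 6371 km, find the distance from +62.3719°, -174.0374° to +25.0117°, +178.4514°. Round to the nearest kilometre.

Δλ = 178.4514 − -174.0374 = 352.4888°; wrapped into (−180°, 180°]: -7.5112°.
Δφ = 25.0117 − 62.3719 = -37.3602°.
a = sin²(Δφ/2) + cos φ₁ · cos φ₂ · sin²(Δλ/2) = 0.104385.
c = 2·atan2(√a, √(1−a)) = 0.65798 rad → d = 6371·c ≈ 4191.98 km.

4192 km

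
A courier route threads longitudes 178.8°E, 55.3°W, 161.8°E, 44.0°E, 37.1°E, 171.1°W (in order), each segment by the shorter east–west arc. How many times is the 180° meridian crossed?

Leg 1: +178.8° → -55.3°, shortest Δλ = 125.9° (east) — crosses 180°.
Leg 2: -55.3° → +161.8°, shortest Δλ = -142.9° (west) — crosses 180°.
Leg 3: +161.8° → +44.0°, shortest Δλ = -117.8° (west) — does not cross 180°.
Leg 4: +44.0° → +37.1°, shortest Δλ = -6.9° (west) — does not cross 180°.
Leg 5: +37.1° → -171.1°, shortest Δλ = 151.8° (east) — crosses 180°.
Total crossings: 3.

3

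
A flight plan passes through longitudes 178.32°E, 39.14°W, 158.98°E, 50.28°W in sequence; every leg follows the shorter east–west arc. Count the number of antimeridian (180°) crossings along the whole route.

Leg 1: +178.32° → -39.14°, shortest Δλ = 142.54° (east) — crosses 180°.
Leg 2: -39.14° → +158.98°, shortest Δλ = -161.88° (west) — crosses 180°.
Leg 3: +158.98° → -50.28°, shortest Δλ = 150.74° (east) — crosses 180°.
Total crossings: 3.

3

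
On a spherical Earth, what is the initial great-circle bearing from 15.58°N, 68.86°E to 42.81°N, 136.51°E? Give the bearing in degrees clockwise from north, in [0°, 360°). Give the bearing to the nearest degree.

49°

Δλ = 136.51 − 68.86 = 67.65°.
θ = atan2( sin Δλ · cos φ₂ , cos φ₁ · sin φ₂ − sin φ₁ · cos φ₂ · cos Δλ )
  = atan2(0.67850, 0.57967) = 49.491° → normalised to [0°, 360°): 49.491°.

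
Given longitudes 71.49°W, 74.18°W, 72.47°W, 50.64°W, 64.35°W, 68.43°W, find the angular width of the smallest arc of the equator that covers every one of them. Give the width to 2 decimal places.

23.54°

Sort the longitudes: -74.18°, -72.47°, -71.49°, -68.43°, -64.35°, -50.64°.
Eastward gaps between consecutive values (wrapping around): 1.71°, 0.98°, 3.06°, 4.08°, 13.71°, 336.46°.
Largest gap = 336.46° ⇒ minimal covering band is its complement: 360° − 336.46° = 23.54°.
Band runs from -74.18° eastward to -50.64°.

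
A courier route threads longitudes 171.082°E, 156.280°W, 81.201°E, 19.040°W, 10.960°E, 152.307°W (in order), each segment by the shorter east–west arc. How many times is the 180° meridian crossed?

Leg 1: +171.082° → -156.280°, shortest Δλ = 32.638° (east) — crosses 180°.
Leg 2: -156.280° → +81.201°, shortest Δλ = -122.519° (west) — crosses 180°.
Leg 3: +81.201° → -19.040°, shortest Δλ = -100.241° (west) — does not cross 180°.
Leg 4: -19.040° → +10.960°, shortest Δλ = 30.0° (east) — does not cross 180°.
Leg 5: +10.960° → -152.307°, shortest Δλ = -163.267° (west) — does not cross 180°.
Total crossings: 2.

2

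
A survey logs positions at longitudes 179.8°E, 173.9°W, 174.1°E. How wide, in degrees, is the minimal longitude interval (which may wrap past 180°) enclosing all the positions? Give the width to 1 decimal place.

12.0°

Sort the longitudes: -173.9°, +174.1°, +179.8°.
Eastward gaps between consecutive values (wrapping around): 348.0°, 5.7°, 6.3°.
Largest gap = 348.0° ⇒ minimal covering band is its complement: 360° − 348.0° = 12.0°.
Band runs from +174.1° eastward to -173.9°, crossing the antimeridian.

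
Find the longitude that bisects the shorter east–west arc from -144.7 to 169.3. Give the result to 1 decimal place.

Signed shortest Δλ from -144.7° to +169.3° is -46.0°.
Midpoint longitude = -144.7° + (-46.0°)/2 = -144.7° − 23.0° = -167.7°.
(The naïve average (-144.7 + +169.3)/2 = 12.3° is on the wrong side of the globe.)

-167.7°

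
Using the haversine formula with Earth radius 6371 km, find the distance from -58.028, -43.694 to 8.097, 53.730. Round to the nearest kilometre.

Δλ = 53.730 − -43.694 = 97.424°.
Δφ = 8.097 − -58.028 = 66.125°.
a = sin²(Δφ/2) + cos φ₁ · cos φ₂ · sin²(Δλ/2) = 0.593610.
c = 2·atan2(√a, √(1−a)) = 1.75913 rad → d = 6371·c ≈ 11207.40 km.

11207 km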